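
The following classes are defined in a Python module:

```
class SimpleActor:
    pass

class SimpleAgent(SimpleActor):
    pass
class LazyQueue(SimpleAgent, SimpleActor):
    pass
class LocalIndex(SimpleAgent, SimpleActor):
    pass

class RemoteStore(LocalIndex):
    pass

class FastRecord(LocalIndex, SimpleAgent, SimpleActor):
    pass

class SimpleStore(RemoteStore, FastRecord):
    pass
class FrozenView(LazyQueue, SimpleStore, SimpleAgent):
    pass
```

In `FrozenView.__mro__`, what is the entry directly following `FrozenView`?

L[FrozenView] = FrozenView + merge(L[LazyQueue], L[SimpleStore], L[SimpleAgent], [LazyQueue SimpleStore SimpleAgent])
  take LazyQueue:  [LazyQueue SimpleAgent SimpleActor object] + [SimpleStore RemoteStore FastRecord LocalIndex SimpleAgent SimpleActor object] + [SimpleAgent SimpleActor object] + [LazyQueue SimpleStore SimpleAgent]
  take SimpleStore:  [SimpleAgent SimpleActor object] + [SimpleStore RemoteStore FastRecord LocalIndex SimpleAgent SimpleActor object] + [SimpleAgent SimpleActor object] + [SimpleStore SimpleAgent]
  take RemoteStore:  [SimpleAgent SimpleActor object] + [RemoteStore FastRecord LocalIndex SimpleAgent SimpleActor object] + [SimpleAgent SimpleActor object] + [SimpleAgent]
  take FastRecord:  [SimpleAgent SimpleActor object] + [FastRecord LocalIndex SimpleAgent SimpleActor object] + [SimpleAgent SimpleActor object] + [SimpleAgent]
  take LocalIndex:  [SimpleAgent SimpleActor object] + [LocalIndex SimpleAgent SimpleActor object] + [SimpleAgent SimpleActor object] + [SimpleAgent]
  take SimpleAgent:  [SimpleAgent SimpleActor object] + [SimpleAgent SimpleActor object] + [SimpleAgent SimpleActor object] + [SimpleAgent]
  take SimpleActor:  [SimpleActor object] + [SimpleActor object] + [SimpleActor object]
  take object:  [object] + [object] + [object]
MRO: FrozenView LazyQueue SimpleStore RemoteStore FastRecord LocalIndex SimpleAgent SimpleActor object
FrozenView is at position 0; next is LazyQueue.

LazyQueue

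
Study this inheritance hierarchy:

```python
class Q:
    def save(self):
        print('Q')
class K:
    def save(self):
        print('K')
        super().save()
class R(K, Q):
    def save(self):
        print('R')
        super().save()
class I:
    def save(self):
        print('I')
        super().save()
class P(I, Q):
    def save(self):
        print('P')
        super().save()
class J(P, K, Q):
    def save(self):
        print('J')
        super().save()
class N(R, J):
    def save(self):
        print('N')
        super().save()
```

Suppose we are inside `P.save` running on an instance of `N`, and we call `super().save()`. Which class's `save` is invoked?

L[N] = N + merge(L[R], L[J], [R J])
  take R:  [R K Q object] + [J P I K Q object] + [R J]
  take J:  [K Q object] + [J P I K Q object] + [J]
  take P:  [K Q object] + [P I K Q object]
  take I:  [K Q object] + [I K Q object]
  take K:  [K Q object] + [K Q object]
  take Q:  [Q object] + [Q object]
  take object:  [object] + [object]
MRO: N R J P I K Q object
super() in P.save on a N instance goes to the class after P in N's MRO: I.

I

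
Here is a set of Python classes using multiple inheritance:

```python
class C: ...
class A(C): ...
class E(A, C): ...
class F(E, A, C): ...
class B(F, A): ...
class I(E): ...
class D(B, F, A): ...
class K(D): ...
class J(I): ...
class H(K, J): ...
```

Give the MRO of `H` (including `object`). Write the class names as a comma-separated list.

L[H] = H + merge(L[K], L[J], [K J])
  take K:  [K D B F E A C object] + [J I E A C object] + [K J]
  take D:  [D B F E A C object] + [J I E A C object] + [J]
  take B:  [B F E A C object] + [J I E A C object] + [J]
  take F:  [F E A C object] + [J I E A C object] + [J]
  take J:  [E A C object] + [J I E A C object] + [J]
  take I:  [E A C object] + [I E A C object]
  take E:  [E A C object] + [E A C object]
  take A:  [A C object] + [A C object]
  take C:  [C object] + [C object]
  take object:  [object] + [object]

H, K, D, B, F, J, I, E, A, C, object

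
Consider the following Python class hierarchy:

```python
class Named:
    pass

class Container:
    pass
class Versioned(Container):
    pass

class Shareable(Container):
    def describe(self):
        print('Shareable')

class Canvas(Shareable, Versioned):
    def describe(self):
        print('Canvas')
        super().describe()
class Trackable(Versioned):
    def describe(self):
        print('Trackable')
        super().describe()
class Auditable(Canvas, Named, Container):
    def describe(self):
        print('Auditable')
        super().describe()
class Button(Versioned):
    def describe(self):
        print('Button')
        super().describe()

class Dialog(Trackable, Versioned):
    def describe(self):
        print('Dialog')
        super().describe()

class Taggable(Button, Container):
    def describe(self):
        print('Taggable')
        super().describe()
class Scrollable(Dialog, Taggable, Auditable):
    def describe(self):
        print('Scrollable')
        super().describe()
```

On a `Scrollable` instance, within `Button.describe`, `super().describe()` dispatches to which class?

Auditable

L[Scrollable] = Scrollable + merge(L[Dialog], L[Taggable], L[Auditable], [Dialog Taggable Auditable])
  take Dialog:  [Dialog Trackable Versioned Container object] + [Taggable Button Versioned Container object] + [Auditable Canvas Shareable Versioned Named Container object] + [Dialog Taggable Auditable]
  take Trackable:  [Trackable Versioned Container object] + [Taggable Button Versioned Container object] + [Auditable Canvas Shareable Versioned Named Container object] + [Taggable Auditable]
  take Taggable:  [Versioned Container object] + [Taggable Button Versioned Container object] + [Auditable Canvas Shareable Versioned Named Container object] + [Taggable Auditable]
  take Button:  [Versioned Container object] + [Button Versioned Container object] + [Auditable Canvas Shareable Versioned Named Container object] + [Auditable]
  take Auditable:  [Versioned Container object] + [Versioned Container object] + [Auditable Canvas Shareable Versioned Named Container object] + [Auditable]
  take Canvas:  [Versioned Container object] + [Versioned Container object] + [Canvas Shareable Versioned Named Container object]
  take Shareable:  [Versioned Container object] + [Versioned Container object] + [Shareable Versioned Named Container object]
  take Versioned:  [Versioned Container object] + [Versioned Container object] + [Versioned Named Container object]
  take Named:  [Container object] + [Container object] + [Named Container object]
  take Container:  [Container object] + [Container object] + [Container object]
  take object:  [object] + [object] + [object]
MRO: Scrollable Dialog Trackable Taggable Button Auditable Canvas Shareable Versioned Named Container object
super() in Button.describe on a Scrollable instance goes to the class after Button in Scrollable's MRO: Auditable.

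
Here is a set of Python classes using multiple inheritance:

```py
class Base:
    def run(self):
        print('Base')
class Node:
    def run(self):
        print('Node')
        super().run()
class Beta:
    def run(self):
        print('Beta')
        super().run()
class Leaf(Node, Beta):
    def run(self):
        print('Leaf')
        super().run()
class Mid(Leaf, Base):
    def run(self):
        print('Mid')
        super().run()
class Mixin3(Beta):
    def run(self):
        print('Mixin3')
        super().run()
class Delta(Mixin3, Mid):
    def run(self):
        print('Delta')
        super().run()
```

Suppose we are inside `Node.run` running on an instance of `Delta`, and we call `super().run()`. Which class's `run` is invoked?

Beta

L[Delta] = Delta + merge(L[Mixin3], L[Mid], [Mixin3 Mid])
  take Mixin3:  [Mixin3 Beta object] + [Mid Leaf Node Beta Base object] + [Mixin3 Mid]
  take Mid:  [Beta object] + [Mid Leaf Node Beta Base object] + [Mid]
  take Leaf:  [Beta object] + [Leaf Node Beta Base object]
  take Node:  [Beta object] + [Node Beta Base object]
  take Beta:  [Beta object] + [Beta Base object]
  take Base:  [object] + [Base object]
  take object:  [object] + [object]
MRO: Delta Mixin3 Mid Leaf Node Beta Base object
super() in Node.run on a Delta instance goes to the class after Node in Delta's MRO: Beta.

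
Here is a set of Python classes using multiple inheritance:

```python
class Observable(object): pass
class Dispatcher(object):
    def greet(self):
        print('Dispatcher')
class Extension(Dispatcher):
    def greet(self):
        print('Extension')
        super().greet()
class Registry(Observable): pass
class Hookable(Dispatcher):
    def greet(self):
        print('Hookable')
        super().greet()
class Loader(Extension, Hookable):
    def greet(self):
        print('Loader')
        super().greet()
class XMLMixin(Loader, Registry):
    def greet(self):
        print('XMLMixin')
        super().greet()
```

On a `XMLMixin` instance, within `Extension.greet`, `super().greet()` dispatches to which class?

Hookable

L[XMLMixin] = XMLMixin + merge(L[Loader], L[Registry], [Loader Registry])
  take Loader:  [Loader Extension Hookable Dispatcher object] + [Registry Observable object] + [Loader Registry]
  take Extension:  [Extension Hookable Dispatcher object] + [Registry Observable object] + [Registry]
  take Hookable:  [Hookable Dispatcher object] + [Registry Observable object] + [Registry]
  take Dispatcher:  [Dispatcher object] + [Registry Observable object] + [Registry]
  take Registry:  [object] + [Registry Observable object] + [Registry]
  take Observable:  [object] + [Observable object]
  take object:  [object] + [object]
MRO: XMLMixin Loader Extension Hookable Dispatcher Registry Observable object
super() in Extension.greet on a XMLMixin instance goes to the class after Extension in XMLMixin's MRO: Hookable.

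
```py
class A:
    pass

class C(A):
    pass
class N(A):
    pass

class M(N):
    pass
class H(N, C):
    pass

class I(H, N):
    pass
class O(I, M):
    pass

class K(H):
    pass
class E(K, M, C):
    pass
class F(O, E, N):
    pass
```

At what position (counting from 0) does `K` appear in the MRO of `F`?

4

L[F] = F + merge(L[O], L[E], L[N], [O E N])
  take O:  [O I H M N C A object] + [E K H M N C A object] + [N A object] + [O E N]
  take I:  [I H M N C A object] + [E K H M N C A object] + [N A object] + [E N]
  take E:  [H M N C A object] + [E K H M N C A object] + [N A object] + [E N]
  take K:  [H M N C A object] + [K H M N C A object] + [N A object] + [N]
  take H:  [H M N C A object] + [H M N C A object] + [N A object] + [N]
  take M:  [M N C A object] + [M N C A object] + [N A object] + [N]
  take N:  [N C A object] + [N C A object] + [N A object] + [N]
  take C:  [C A object] + [C A object] + [A object]
  take A:  [A object] + [A object] + [A object]
  take object:  [object] + [object] + [object]
MRO: F O I E K H M N C A object
K sits at index 4.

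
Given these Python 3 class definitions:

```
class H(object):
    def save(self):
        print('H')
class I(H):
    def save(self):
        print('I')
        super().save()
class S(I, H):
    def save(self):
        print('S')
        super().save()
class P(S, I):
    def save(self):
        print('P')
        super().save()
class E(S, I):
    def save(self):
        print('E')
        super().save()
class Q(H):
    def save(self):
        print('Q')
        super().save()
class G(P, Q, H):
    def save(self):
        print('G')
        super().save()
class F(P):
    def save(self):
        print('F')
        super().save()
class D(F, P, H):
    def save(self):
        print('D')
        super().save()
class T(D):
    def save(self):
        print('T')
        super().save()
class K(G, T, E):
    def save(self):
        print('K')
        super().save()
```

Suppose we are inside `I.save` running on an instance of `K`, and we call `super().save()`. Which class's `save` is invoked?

Q

L[K] = K + merge(L[G], L[T], L[E], [G T E])
  take G:  [G P S I Q H object] + [T D F P S I H object] + [E S I H object] + [G T E]
  take T:  [P S I Q H object] + [T D F P S I H object] + [E S I H object] + [T E]
  take D:  [P S I Q H object] + [D F P S I H object] + [E S I H object] + [E]
  take F:  [P S I Q H object] + [F P S I H object] + [E S I H object] + [E]
  take P:  [P S I Q H object] + [P S I H object] + [E S I H object] + [E]
  take E:  [S I Q H object] + [S I H object] + [E S I H object] + [E]
  take S:  [S I Q H object] + [S I H object] + [S I H object]
  take I:  [I Q H object] + [I H object] + [I H object]
  take Q:  [Q H object] + [H object] + [H object]
  take H:  [H object] + [H object] + [H object]
  take object:  [object] + [object] + [object]
MRO: K G T D F P E S I Q H object
super() in I.save on a K instance goes to the class after I in K's MRO: Q.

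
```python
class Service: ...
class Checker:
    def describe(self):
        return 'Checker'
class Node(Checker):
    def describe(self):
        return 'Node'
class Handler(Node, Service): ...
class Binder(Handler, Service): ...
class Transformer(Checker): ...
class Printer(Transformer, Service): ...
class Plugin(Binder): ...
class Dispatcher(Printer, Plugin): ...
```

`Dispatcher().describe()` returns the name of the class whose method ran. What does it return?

Node

L[Dispatcher] = Dispatcher + merge(L[Printer], L[Plugin], [Printer Plugin])
  take Printer:  [Printer Transformer Checker Service object] + [Plugin Binder Handler Node Checker Service object] + [Printer Plugin]
  take Transformer:  [Transformer Checker Service object] + [Plugin Binder Handler Node Checker Service object] + [Plugin]
  take Plugin:  [Checker Service object] + [Plugin Binder Handler Node Checker Service object] + [Plugin]
  take Binder:  [Checker Service object] + [Binder Handler Node Checker Service object]
  take Handler:  [Checker Service object] + [Handler Node Checker Service object]
  take Node:  [Checker Service object] + [Node Checker Service object]
  take Checker:  [Checker Service object] + [Checker Service object]
  take Service:  [Service object] + [Service object]
  take object:  [object] + [object]
MRO: Dispatcher Printer Transformer Plugin Binder Handler Node Checker Service object
describe is defined in: Checker, Node. First along the MRO is Node.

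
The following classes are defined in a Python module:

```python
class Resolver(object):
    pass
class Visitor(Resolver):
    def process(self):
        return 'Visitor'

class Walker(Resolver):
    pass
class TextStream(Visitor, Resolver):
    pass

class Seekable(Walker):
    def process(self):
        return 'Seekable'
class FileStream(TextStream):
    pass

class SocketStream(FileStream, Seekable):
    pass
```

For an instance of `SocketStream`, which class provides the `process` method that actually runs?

L[SocketStream] = SocketStream + merge(L[FileStream], L[Seekable], [FileStream Seekable])
  take FileStream:  [FileStream TextStream Visitor Resolver object] + [Seekable Walker Resolver object] + [FileStream Seekable]
  take TextStream:  [TextStream Visitor Resolver object] + [Seekable Walker Resolver object] + [Seekable]
  take Visitor:  [Visitor Resolver object] + [Seekable Walker Resolver object] + [Seekable]
  take Seekable:  [Resolver object] + [Seekable Walker Resolver object] + [Seekable]
  take Walker:  [Resolver object] + [Walker Resolver object]
  take Resolver:  [Resolver object] + [Resolver object]
  take object:  [object] + [object]
MRO: SocketStream FileStream TextStream Visitor Seekable Walker Resolver object
process is defined in: Seekable, Visitor. First along the MRO is Visitor.

Visitor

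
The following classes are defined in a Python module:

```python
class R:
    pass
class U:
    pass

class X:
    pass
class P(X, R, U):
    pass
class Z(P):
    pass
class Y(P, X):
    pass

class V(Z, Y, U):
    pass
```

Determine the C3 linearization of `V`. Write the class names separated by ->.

V -> Z -> Y -> P -> X -> R -> U -> object

L[V] = V + merge(L[Z], L[Y], L[U], [Z Y U])
  take Z:  [Z P X R U object] + [Y P X R U object] + [U object] + [Z Y U]
  take Y:  [P X R U object] + [Y P X R U object] + [U object] + [Y U]
  take P:  [P X R U object] + [P X R U object] + [U object] + [U]
  take X:  [X R U object] + [X R U object] + [U object] + [U]
  take R:  [R U object] + [R U object] + [U object] + [U]
  take U:  [U object] + [U object] + [U object] + [U]
  take object:  [object] + [object] + [object]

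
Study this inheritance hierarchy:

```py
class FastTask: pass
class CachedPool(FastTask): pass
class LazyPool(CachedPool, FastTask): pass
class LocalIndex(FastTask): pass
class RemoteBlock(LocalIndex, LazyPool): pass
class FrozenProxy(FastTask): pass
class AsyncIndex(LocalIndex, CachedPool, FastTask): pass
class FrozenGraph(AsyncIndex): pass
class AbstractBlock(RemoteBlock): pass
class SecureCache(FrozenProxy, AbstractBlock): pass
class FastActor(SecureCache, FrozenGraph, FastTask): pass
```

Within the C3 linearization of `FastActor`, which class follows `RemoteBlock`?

FrozenGraph

L[FastActor] = FastActor + merge(L[SecureCache], L[FrozenGraph], L[FastTask], [SecureCache FrozenGraph FastTask])
  take SecureCache:  [SecureCache FrozenProxy AbstractBlock RemoteBlock LocalIndex LazyPool CachedPool FastTask object] + [FrozenGraph AsyncIndex LocalIndex CachedPool FastTask object] + [FastTask object] + [SecureCache FrozenGraph FastTask]
  take FrozenProxy:  [FrozenProxy AbstractBlock RemoteBlock LocalIndex LazyPool CachedPool FastTask object] + [FrozenGraph AsyncIndex LocalIndex CachedPool FastTask object] + [FastTask object] + [FrozenGraph FastTask]
  take AbstractBlock:  [AbstractBlock RemoteBlock LocalIndex LazyPool CachedPool FastTask object] + [FrozenGraph AsyncIndex LocalIndex CachedPool FastTask object] + [FastTask object] + [FrozenGraph FastTask]
  take RemoteBlock:  [RemoteBlock LocalIndex LazyPool CachedPool FastTask object] + [FrozenGraph AsyncIndex LocalIndex CachedPool FastTask object] + [FastTask object] + [FrozenGraph FastTask]
  take FrozenGraph:  [LocalIndex LazyPool CachedPool FastTask object] + [FrozenGraph AsyncIndex LocalIndex CachedPool FastTask object] + [FastTask object] + [FrozenGraph FastTask]
  take AsyncIndex:  [LocalIndex LazyPool CachedPool FastTask object] + [AsyncIndex LocalIndex CachedPool FastTask object] + [FastTask object] + [FastTask]
  take LocalIndex:  [LocalIndex LazyPool CachedPool FastTask object] + [LocalIndex CachedPool FastTask object] + [FastTask object] + [FastTask]
  take LazyPool:  [LazyPool CachedPool FastTask object] + [CachedPool FastTask object] + [FastTask object] + [FastTask]
  take CachedPool:  [CachedPool FastTask object] + [CachedPool FastTask object] + [FastTask object] + [FastTask]
  take FastTask:  [FastTask object] + [FastTask object] + [FastTask object] + [FastTask]
  take object:  [object] + [object] + [object]
MRO: FastActor SecureCache FrozenProxy AbstractBlock RemoteBlock FrozenGraph AsyncIndex LocalIndex LazyPool CachedPool FastTask object
RemoteBlock is at position 4; next is FrozenGraph.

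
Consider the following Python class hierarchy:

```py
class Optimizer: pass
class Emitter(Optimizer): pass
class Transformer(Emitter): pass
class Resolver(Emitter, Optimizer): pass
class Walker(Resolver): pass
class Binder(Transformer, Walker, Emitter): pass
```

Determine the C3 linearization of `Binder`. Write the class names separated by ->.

Binder -> Transformer -> Walker -> Resolver -> Emitter -> Optimizer -> object

L[Binder] = Binder + merge(L[Transformer], L[Walker], L[Emitter], [Transformer Walker Emitter])
  take Transformer:  [Transformer Emitter Optimizer object] + [Walker Resolver Emitter Optimizer object] + [Emitter Optimizer object] + [Transformer Walker Emitter]
  take Walker:  [Emitter Optimizer object] + [Walker Resolver Emitter Optimizer object] + [Emitter Optimizer object] + [Walker Emitter]
  take Resolver:  [Emitter Optimizer object] + [Resolver Emitter Optimizer object] + [Emitter Optimizer object] + [Emitter]
  take Emitter:  [Emitter Optimizer object] + [Emitter Optimizer object] + [Emitter Optimizer object] + [Emitter]
  take Optimizer:  [Optimizer object] + [Optimizer object] + [Optimizer object]
  take object:  [object] + [object] + [object]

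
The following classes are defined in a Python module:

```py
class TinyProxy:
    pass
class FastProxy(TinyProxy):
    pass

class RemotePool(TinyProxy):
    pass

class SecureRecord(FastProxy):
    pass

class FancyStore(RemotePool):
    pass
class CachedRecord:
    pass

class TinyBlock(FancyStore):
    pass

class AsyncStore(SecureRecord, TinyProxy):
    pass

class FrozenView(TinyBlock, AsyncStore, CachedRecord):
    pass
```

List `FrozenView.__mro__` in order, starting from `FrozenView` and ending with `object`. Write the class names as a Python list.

L[FrozenView] = FrozenView + merge(L[TinyBlock], L[AsyncStore], L[CachedRecord], [TinyBlock AsyncStore CachedRecord])
  take TinyBlock:  [TinyBlock FancyStore RemotePool TinyProxy object] + [AsyncStore SecureRecord FastProxy TinyProxy object] + [CachedRecord object] + [TinyBlock AsyncStore CachedRecord]
  take FancyStore:  [FancyStore RemotePool TinyProxy object] + [AsyncStore SecureRecord FastProxy TinyProxy object] + [CachedRecord object] + [AsyncStore CachedRecord]
  take RemotePool:  [RemotePool TinyProxy object] + [AsyncStore SecureRecord FastProxy TinyProxy object] + [CachedRecord object] + [AsyncStore CachedRecord]
  take AsyncStore:  [TinyProxy object] + [AsyncStore SecureRecord FastProxy TinyProxy object] + [CachedRecord object] + [AsyncStore CachedRecord]
  take SecureRecord:  [TinyProxy object] + [SecureRecord FastProxy TinyProxy object] + [CachedRecord object] + [CachedRecord]
  take FastProxy:  [TinyProxy object] + [FastProxy TinyProxy object] + [CachedRecord object] + [CachedRecord]
  take TinyProxy:  [TinyProxy object] + [TinyProxy object] + [CachedRecord object] + [CachedRecord]
  take CachedRecord:  [object] + [object] + [CachedRecord object] + [CachedRecord]
  take object:  [object] + [object] + [object]

[FrozenView, TinyBlock, FancyStore, RemotePool, AsyncStore, SecureRecord, FastProxy, TinyProxy, CachedRecord, object]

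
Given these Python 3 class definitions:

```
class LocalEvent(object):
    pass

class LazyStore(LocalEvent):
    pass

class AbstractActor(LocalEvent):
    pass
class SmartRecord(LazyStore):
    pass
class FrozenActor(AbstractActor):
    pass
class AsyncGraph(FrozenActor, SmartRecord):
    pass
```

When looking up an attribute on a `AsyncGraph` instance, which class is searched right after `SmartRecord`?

LazyStore

L[AsyncGraph] = AsyncGraph + merge(L[FrozenActor], L[SmartRecord], [FrozenActor SmartRecord])
  take FrozenActor:  [FrozenActor AbstractActor LocalEvent object] + [SmartRecord LazyStore LocalEvent object] + [FrozenActor SmartRecord]
  take AbstractActor:  [AbstractActor LocalEvent object] + [SmartRecord LazyStore LocalEvent object] + [SmartRecord]
  take SmartRecord:  [LocalEvent object] + [SmartRecord LazyStore LocalEvent object] + [SmartRecord]
  take LazyStore:  [LocalEvent object] + [LazyStore LocalEvent object]
  take LocalEvent:  [LocalEvent object] + [LocalEvent object]
  take object:  [object] + [object]
MRO: AsyncGraph FrozenActor AbstractActor SmartRecord LazyStore LocalEvent object
SmartRecord is at position 3; next is LazyStore.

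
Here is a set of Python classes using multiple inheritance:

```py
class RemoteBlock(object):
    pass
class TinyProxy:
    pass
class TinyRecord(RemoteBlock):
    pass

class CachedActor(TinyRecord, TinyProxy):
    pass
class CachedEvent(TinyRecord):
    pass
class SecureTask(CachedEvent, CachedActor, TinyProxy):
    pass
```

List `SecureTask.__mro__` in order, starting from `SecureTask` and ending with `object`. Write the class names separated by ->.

L[SecureTask] = SecureTask + merge(L[CachedEvent], L[CachedActor], L[TinyProxy], [CachedEvent CachedActor TinyProxy])
  take CachedEvent:  [CachedEvent TinyRecord RemoteBlock object] + [CachedActor TinyRecord RemoteBlock TinyProxy object] + [TinyProxy object] + [CachedEvent CachedActor TinyProxy]
  take CachedActor:  [TinyRecord RemoteBlock object] + [CachedActor TinyRecord RemoteBlock TinyProxy object] + [TinyProxy object] + [CachedActor TinyProxy]
  take TinyRecord:  [TinyRecord RemoteBlock object] + [TinyRecord RemoteBlock TinyProxy object] + [TinyProxy object] + [TinyProxy]
  take RemoteBlock:  [RemoteBlock object] + [RemoteBlock TinyProxy object] + [TinyProxy object] + [TinyProxy]
  take TinyProxy:  [object] + [TinyProxy object] + [TinyProxy object] + [TinyProxy]
  take object:  [object] + [object] + [object]

SecureTask -> CachedEvent -> CachedActor -> TinyRecord -> RemoteBlock -> TinyProxy -> object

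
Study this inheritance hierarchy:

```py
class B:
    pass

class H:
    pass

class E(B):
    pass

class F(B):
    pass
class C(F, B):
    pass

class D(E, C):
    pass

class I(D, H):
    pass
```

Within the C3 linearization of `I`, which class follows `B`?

L[I] = I + merge(L[D], L[H], [D H])
  take D:  [D E C F B object] + [H object] + [D H]
  take E:  [E C F B object] + [H object] + [H]
  take C:  [C F B object] + [H object] + [H]
  take F:  [F B object] + [H object] + [H]
  take B:  [B object] + [H object] + [H]
  take H:  [object] + [H object] + [H]
  take object:  [object] + [object]
MRO: I D E C F B H object
B is at position 5; next is H.

H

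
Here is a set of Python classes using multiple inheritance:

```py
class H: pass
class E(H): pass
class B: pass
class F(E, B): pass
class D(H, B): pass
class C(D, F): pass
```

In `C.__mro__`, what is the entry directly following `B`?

object

L[C] = C + merge(L[D], L[F], [D F])
  take D:  [D H B object] + [F E H B object] + [D F]
  take F:  [H B object] + [F E H B object] + [F]
  take E:  [H B object] + [E H B object]
  take H:  [H B object] + [H B object]
  take B:  [B object] + [B object]
  take object:  [object] + [object]
MRO: C D F E H B object
B is at position 5; next is object.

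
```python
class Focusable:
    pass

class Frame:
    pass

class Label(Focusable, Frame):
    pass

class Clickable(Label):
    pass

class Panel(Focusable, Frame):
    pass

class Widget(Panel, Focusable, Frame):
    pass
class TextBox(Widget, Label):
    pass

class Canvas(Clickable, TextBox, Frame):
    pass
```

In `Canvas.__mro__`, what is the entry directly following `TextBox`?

Widget

L[Canvas] = Canvas + merge(L[Clickable], L[TextBox], L[Frame], [Clickable TextBox Frame])
  take Clickable:  [Clickable Label Focusable Frame object] + [TextBox Widget Panel Label Focusable Frame object] + [Frame object] + [Clickable TextBox Frame]
  take TextBox:  [Label Focusable Frame object] + [TextBox Widget Panel Label Focusable Frame object] + [Frame object] + [TextBox Frame]
  take Widget:  [Label Focusable Frame object] + [Widget Panel Label Focusable Frame object] + [Frame object] + [Frame]
  take Panel:  [Label Focusable Frame object] + [Panel Label Focusable Frame object] + [Frame object] + [Frame]
  take Label:  [Label Focusable Frame object] + [Label Focusable Frame object] + [Frame object] + [Frame]
  take Focusable:  [Focusable Frame object] + [Focusable Frame object] + [Frame object] + [Frame]
  take Frame:  [Frame object] + [Frame object] + [Frame object] + [Frame]
  take object:  [object] + [object] + [object]
MRO: Canvas Clickable TextBox Widget Panel Label Focusable Frame object
TextBox is at position 2; next is Widget.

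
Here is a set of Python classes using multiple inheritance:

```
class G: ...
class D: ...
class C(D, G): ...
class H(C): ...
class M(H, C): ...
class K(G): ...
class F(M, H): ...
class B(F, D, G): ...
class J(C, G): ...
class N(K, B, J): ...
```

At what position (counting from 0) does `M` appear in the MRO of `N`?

L[N] = N + merge(L[K], L[B], L[J], [K B J])
  take K:  [K G object] + [B F M H C D G object] + [J C D G object] + [K B J]
  take B:  [G object] + [B F M H C D G object] + [J C D G object] + [B J]
  take F:  [G object] + [F M H C D G object] + [J C D G object] + [J]
  take M:  [G object] + [M H C D G object] + [J C D G object] + [J]
  take H:  [G object] + [H C D G object] + [J C D G object] + [J]
  take J:  [G object] + [C D G object] + [J C D G object] + [J]
  take C:  [G object] + [C D G object] + [C D G object]
  take D:  [G object] + [D G object] + [D G object]
  take G:  [G object] + [G object] + [G object]
  take object:  [object] + [object] + [object]
MRO: N K B F M H J C D G object
M sits at index 4.

4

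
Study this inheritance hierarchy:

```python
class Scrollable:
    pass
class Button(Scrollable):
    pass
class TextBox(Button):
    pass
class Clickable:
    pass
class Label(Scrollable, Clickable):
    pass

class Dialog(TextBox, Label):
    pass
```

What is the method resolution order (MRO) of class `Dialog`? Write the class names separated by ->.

Dialog -> TextBox -> Button -> Label -> Scrollable -> Clickable -> object

L[Dialog] = Dialog + merge(L[TextBox], L[Label], [TextBox Label])
  take TextBox:  [TextBox Button Scrollable object] + [Label Scrollable Clickable object] + [TextBox Label]
  take Button:  [Button Scrollable object] + [Label Scrollable Clickable object] + [Label]
  take Label:  [Scrollable object] + [Label Scrollable Clickable object] + [Label]
  take Scrollable:  [Scrollable object] + [Scrollable Clickable object]
  take Clickable:  [object] + [Clickable object]
  take object:  [object] + [object]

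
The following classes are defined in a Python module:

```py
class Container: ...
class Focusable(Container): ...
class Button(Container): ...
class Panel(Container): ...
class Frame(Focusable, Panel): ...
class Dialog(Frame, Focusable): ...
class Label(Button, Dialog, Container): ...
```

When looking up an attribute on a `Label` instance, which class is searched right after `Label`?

Button

L[Label] = Label + merge(L[Button], L[Dialog], L[Container], [Button Dialog Container])
  take Button:  [Button Container object] + [Dialog Frame Focusable Panel Container object] + [Container object] + [Button Dialog Container]
  take Dialog:  [Container object] + [Dialog Frame Focusable Panel Container object] + [Container object] + [Dialog Container]
  take Frame:  [Container object] + [Frame Focusable Panel Container object] + [Container object] + [Container]
  take Focusable:  [Container object] + [Focusable Panel Container object] + [Container object] + [Container]
  take Panel:  [Container object] + [Panel Container object] + [Container object] + [Container]
  take Container:  [Container object] + [Container object] + [Container object] + [Container]
  take object:  [object] + [object] + [object]
MRO: Label Button Dialog Frame Focusable Panel Container object
Label is at position 0; next is Button.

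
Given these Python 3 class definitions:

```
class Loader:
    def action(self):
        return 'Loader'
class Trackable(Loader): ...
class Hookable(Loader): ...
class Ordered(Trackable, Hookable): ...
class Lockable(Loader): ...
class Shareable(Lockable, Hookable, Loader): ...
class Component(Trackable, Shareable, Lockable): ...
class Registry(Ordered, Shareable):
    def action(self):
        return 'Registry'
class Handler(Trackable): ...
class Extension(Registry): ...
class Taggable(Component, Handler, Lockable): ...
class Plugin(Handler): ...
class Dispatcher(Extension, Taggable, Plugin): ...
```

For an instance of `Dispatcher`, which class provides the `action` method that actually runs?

Registry

L[Dispatcher] = Dispatcher + merge(L[Extension], L[Taggable], L[Plugin], [Extension Taggable Plugin])
  take Extension:  [Extension Registry Ordered Trackable Shareable Lockable Hookable Loader object] + [Taggable Component Handler Trackable Shareable Lockable Hookable Loader object] + [Plugin Handler Trackable Loader object] + [Extension Taggable Plugin]
  take Registry:  [Registry Ordered Trackable Shareable Lockable Hookable Loader object] + [Taggable Component Handler Trackable Shareable Lockable Hookable Loader object] + [Plugin Handler Trackable Loader object] + [Taggable Plugin]
  take Ordered:  [Ordered Trackable Shareable Lockable Hookable Loader object] + [Taggable Component Handler Trackable Shareable Lockable Hookable Loader object] + [Plugin Handler Trackable Loader object] + [Taggable Plugin]
  take Taggable:  [Trackable Shareable Lockable Hookable Loader object] + [Taggable Component Handler Trackable Shareable Lockable Hookable Loader object] + [Plugin Handler Trackable Loader object] + [Taggable Plugin]
  take Component:  [Trackable Shareable Lockable Hookable Loader object] + [Component Handler Trackable Shareable Lockable Hookable Loader object] + [Plugin Handler Trackable Loader object] + [Plugin]
  take Plugin:  [Trackable Shareable Lockable Hookable Loader object] + [Handler Trackable Shareable Lockable Hookable Loader object] + [Plugin Handler Trackable Loader object] + [Plugin]
  take Handler:  [Trackable Shareable Lockable Hookable Loader object] + [Handler Trackable Shareable Lockable Hookable Loader object] + [Handler Trackable Loader object]
  take Trackable:  [Trackable Shareable Lockable Hookable Loader object] + [Trackable Shareable Lockable Hookable Loader object] + [Trackable Loader object]
  take Shareable:  [Shareable Lockable Hookable Loader object] + [Shareable Lockable Hookable Loader object] + [Loader object]
  take Lockable:  [Lockable Hookable Loader object] + [Lockable Hookable Loader object] + [Loader object]
  take Hookable:  [Hookable Loader object] + [Hookable Loader object] + [Loader object]
  take Loader:  [Loader object] + [Loader object] + [Loader object]
  take object:  [object] + [object] + [object]
MRO: Dispatcher Extension Registry Ordered Taggable Component Plugin Handler Trackable Shareable Lockable Hookable Loader object
action is defined in: Loader, Registry. First along the MRO is Registry.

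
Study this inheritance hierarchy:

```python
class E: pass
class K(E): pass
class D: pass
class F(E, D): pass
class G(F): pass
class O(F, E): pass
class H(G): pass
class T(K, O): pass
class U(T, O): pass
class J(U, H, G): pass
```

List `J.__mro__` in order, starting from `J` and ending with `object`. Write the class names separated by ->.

J -> U -> T -> K -> O -> H -> G -> F -> E -> D -> object

L[J] = J + merge(L[U], L[H], L[G], [U H G])
  take U:  [U T K O F E D object] + [H G F E D object] + [G F E D object] + [U H G]
  take T:  [T K O F E D object] + [H G F E D object] + [G F E D object] + [H G]
  take K:  [K O F E D object] + [H G F E D object] + [G F E D object] + [H G]
  take O:  [O F E D object] + [H G F E D object] + [G F E D object] + [H G]
  take H:  [F E D object] + [H G F E D object] + [G F E D object] + [H G]
  take G:  [F E D object] + [G F E D object] + [G F E D object] + [G]
  take F:  [F E D object] + [F E D object] + [F E D object]
  take E:  [E D object] + [E D object] + [E D object]
  take D:  [D object] + [D object] + [D object]
  take object:  [object] + [object] + [object]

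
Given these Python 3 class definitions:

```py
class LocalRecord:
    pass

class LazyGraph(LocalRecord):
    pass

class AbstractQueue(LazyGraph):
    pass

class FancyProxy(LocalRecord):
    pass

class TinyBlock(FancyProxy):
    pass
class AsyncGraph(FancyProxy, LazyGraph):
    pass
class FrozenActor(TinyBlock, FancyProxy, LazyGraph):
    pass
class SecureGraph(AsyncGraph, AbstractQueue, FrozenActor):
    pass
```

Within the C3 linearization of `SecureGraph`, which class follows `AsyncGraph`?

L[SecureGraph] = SecureGraph + merge(L[AsyncGraph], L[AbstractQueue], L[FrozenActor], [AsyncGraph AbstractQueue FrozenActor])
  take AsyncGraph:  [AsyncGraph FancyProxy LazyGraph LocalRecord object] + [AbstractQueue LazyGraph LocalRecord object] + [FrozenActor TinyBlock FancyProxy LazyGraph LocalRecord object] + [AsyncGraph AbstractQueue FrozenActor]
  take AbstractQueue:  [FancyProxy LazyGraph LocalRecord object] + [AbstractQueue LazyGraph LocalRecord object] + [FrozenActor TinyBlock FancyProxy LazyGraph LocalRecord object] + [AbstractQueue FrozenActor]
  take FrozenActor:  [FancyProxy LazyGraph LocalRecord object] + [LazyGraph LocalRecord object] + [FrozenActor TinyBlock FancyProxy LazyGraph LocalRecord object] + [FrozenActor]
  take TinyBlock:  [FancyProxy LazyGraph LocalRecord object] + [LazyGraph LocalRecord object] + [TinyBlock FancyProxy LazyGraph LocalRecord object]
  take FancyProxy:  [FancyProxy LazyGraph LocalRecord object] + [LazyGraph LocalRecord object] + [FancyProxy LazyGraph LocalRecord object]
  take LazyGraph:  [LazyGraph LocalRecord object] + [LazyGraph LocalRecord object] + [LazyGraph LocalRecord object]
  take LocalRecord:  [LocalRecord object] + [LocalRecord object] + [LocalRecord object]
  take object:  [object] + [object] + [object]
MRO: SecureGraph AsyncGraph AbstractQueue FrozenActor TinyBlock FancyProxy LazyGraph LocalRecord object
AsyncGraph is at position 1; next is AbstractQueue.

AbstractQueue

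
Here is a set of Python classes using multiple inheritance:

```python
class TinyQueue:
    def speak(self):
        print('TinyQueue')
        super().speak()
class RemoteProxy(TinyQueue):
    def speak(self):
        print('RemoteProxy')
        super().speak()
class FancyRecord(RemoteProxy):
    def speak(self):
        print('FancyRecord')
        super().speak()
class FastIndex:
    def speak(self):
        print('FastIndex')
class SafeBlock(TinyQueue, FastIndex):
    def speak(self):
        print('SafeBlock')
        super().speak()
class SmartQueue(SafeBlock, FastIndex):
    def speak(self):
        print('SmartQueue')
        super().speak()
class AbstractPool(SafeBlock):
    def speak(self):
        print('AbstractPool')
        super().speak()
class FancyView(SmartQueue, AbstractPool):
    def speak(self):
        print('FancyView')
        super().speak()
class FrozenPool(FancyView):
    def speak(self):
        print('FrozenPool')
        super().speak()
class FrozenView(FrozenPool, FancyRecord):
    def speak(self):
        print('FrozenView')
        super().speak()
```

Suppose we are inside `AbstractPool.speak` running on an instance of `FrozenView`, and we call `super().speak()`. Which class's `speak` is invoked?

L[FrozenView] = FrozenView + merge(L[FrozenPool], L[FancyRecord], [FrozenPool FancyRecord])
  take FrozenPool:  [FrozenPool FancyView SmartQueue AbstractPool SafeBlock TinyQueue FastIndex object] + [FancyRecord RemoteProxy TinyQueue object] + [FrozenPool FancyRecord]
  take FancyView:  [FancyView SmartQueue AbstractPool SafeBlock TinyQueue FastIndex object] + [FancyRecord RemoteProxy TinyQueue object] + [FancyRecord]
  take SmartQueue:  [SmartQueue AbstractPool SafeBlock TinyQueue FastIndex object] + [FancyRecord RemoteProxy TinyQueue object] + [FancyRecord]
  take AbstractPool:  [AbstractPool SafeBlock TinyQueue FastIndex object] + [FancyRecord RemoteProxy TinyQueue object] + [FancyRecord]
  take SafeBlock:  [SafeBlock TinyQueue FastIndex object] + [FancyRecord RemoteProxy TinyQueue object] + [FancyRecord]
  take FancyRecord:  [TinyQueue FastIndex object] + [FancyRecord RemoteProxy TinyQueue object] + [FancyRecord]
  take RemoteProxy:  [TinyQueue FastIndex object] + [RemoteProxy TinyQueue object]
  take TinyQueue:  [TinyQueue FastIndex object] + [TinyQueue object]
  take FastIndex:  [FastIndex object] + [object]
  take object:  [object] + [object]
MRO: FrozenView FrozenPool FancyView SmartQueue AbstractPool SafeBlock FancyRecord RemoteProxy TinyQueue FastIndex object
super() in AbstractPool.speak on a FrozenView instance goes to the class after AbstractPool in FrozenView's MRO: SafeBlock.

SafeBlock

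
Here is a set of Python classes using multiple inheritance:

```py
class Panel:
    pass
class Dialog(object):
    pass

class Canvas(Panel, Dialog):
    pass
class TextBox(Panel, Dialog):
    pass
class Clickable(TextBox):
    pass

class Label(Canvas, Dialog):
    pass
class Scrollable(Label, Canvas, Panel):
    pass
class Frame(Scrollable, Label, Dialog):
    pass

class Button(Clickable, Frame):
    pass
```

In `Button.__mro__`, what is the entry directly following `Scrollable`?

Label

L[Button] = Button + merge(L[Clickable], L[Frame], [Clickable Frame])
  take Clickable:  [Clickable TextBox Panel Dialog object] + [Frame Scrollable Label Canvas Panel Dialog object] + [Clickable Frame]
  take TextBox:  [TextBox Panel Dialog object] + [Frame Scrollable Label Canvas Panel Dialog object] + [Frame]
  take Frame:  [Panel Dialog object] + [Frame Scrollable Label Canvas Panel Dialog object] + [Frame]
  take Scrollable:  [Panel Dialog object] + [Scrollable Label Canvas Panel Dialog object]
  take Label:  [Panel Dialog object] + [Label Canvas Panel Dialog object]
  take Canvas:  [Panel Dialog object] + [Canvas Panel Dialog object]
  take Panel:  [Panel Dialog object] + [Panel Dialog object]
  take Dialog:  [Dialog object] + [Dialog object]
  take object:  [object] + [object]
MRO: Button Clickable TextBox Frame Scrollable Label Canvas Panel Dialog object
Scrollable is at position 4; next is Label.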